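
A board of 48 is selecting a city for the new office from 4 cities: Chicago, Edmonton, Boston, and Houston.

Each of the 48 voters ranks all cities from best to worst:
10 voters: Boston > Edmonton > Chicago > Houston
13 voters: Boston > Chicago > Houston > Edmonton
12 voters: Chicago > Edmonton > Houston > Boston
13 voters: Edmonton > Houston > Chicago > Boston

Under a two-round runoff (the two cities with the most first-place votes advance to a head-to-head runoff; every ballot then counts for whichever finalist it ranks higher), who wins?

Edmonton

Round 1 first-place votes: Chicago 12, Edmonton 13, Boston 23, Houston 0. Boston and Edmonton advance.
Runoff: Boston is ranked above Edmonton on 23 ballots, Edmonton above Boston on 25.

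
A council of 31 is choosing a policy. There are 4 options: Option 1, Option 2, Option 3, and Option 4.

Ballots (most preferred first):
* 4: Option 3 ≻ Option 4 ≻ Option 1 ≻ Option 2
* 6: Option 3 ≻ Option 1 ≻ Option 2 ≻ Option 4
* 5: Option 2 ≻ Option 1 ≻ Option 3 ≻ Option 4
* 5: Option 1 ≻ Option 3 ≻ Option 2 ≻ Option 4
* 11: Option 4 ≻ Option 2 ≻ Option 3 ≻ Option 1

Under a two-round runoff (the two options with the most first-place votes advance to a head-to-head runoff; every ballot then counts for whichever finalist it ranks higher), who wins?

Round 1 first-place votes: Option 1 5, Option 2 5, Option 3 10, Option 4 11. Option 4 and Option 3 advance.
Runoff: Option 4 is ranked above Option 3 on 11 ballots, Option 3 above Option 4 on 20.

Option 3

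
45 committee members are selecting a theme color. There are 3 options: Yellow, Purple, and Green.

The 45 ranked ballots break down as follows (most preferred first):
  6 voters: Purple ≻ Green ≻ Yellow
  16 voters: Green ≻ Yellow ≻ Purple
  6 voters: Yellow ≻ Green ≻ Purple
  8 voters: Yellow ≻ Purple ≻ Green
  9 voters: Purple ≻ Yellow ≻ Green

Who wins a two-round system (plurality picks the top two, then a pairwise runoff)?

Round 1 first-place votes: Yellow 14, Purple 15, Green 16. Green and Purple advance.
Runoff: Green is ranked above Purple on 22 ballots, Purple above Green on 23.

Purple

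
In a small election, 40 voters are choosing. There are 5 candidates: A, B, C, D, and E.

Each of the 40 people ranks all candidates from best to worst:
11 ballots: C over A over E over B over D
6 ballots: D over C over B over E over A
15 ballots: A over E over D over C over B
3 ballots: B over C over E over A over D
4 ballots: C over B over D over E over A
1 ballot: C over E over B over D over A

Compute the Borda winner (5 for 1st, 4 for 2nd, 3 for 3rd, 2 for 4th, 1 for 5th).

C

A: 11×4 + 6×1 + 15×5 + 3×2 + 4×1 + 1×1 = 136
B: 11×2 + 6×3 + 15×1 + 3×5 + 4×4 + 1×3 = 89
C: 11×5 + 6×4 + 15×2 + 3×4 + 4×5 + 1×5 = 146
D: 11×1 + 6×5 + 15×3 + 3×1 + 4×3 + 1×2 = 103
E: 11×3 + 6×2 + 15×4 + 3×3 + 4×2 + 1×4 = 126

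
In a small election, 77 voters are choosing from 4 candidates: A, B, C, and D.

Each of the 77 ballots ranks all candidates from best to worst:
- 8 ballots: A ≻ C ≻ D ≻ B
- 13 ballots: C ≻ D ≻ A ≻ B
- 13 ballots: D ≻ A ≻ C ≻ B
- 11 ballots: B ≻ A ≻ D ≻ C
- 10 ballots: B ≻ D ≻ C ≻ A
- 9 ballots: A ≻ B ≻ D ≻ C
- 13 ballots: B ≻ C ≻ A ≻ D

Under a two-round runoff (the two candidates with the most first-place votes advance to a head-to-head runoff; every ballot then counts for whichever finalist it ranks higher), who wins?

Round 1 first-place votes: A 17, B 34, C 13, D 13. B and A advance.
Runoff: B is ranked above A on 34 ballots, A above B on 43.

A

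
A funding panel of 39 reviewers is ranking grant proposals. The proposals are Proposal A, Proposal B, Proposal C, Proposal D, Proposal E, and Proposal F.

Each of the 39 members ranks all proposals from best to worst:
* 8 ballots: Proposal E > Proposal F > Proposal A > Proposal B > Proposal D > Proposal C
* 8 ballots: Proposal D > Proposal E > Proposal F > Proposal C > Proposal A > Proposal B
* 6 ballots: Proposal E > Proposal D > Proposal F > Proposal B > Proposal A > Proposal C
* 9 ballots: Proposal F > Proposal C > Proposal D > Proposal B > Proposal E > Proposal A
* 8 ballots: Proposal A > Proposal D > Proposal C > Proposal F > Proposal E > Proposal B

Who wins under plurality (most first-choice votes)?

First-place votes: Proposal A 8, Proposal B 0, Proposal C 0, Proposal D 8, Proposal E 14, Proposal F 9.

Proposal E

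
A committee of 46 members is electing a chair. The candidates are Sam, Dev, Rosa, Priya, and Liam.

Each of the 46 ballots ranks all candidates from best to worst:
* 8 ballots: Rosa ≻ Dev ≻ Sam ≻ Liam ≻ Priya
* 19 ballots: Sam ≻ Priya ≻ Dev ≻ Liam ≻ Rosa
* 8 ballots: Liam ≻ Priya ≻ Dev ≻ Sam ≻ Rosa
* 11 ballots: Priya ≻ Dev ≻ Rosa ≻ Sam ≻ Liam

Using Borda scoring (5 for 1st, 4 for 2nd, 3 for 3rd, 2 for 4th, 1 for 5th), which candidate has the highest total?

Priya

Sam: 8×3 + 19×5 + 8×2 + 11×2 = 157
Dev: 8×4 + 19×3 + 8×3 + 11×4 = 157
Rosa: 8×5 + 19×1 + 8×1 + 11×3 = 100
Priya: 8×1 + 19×4 + 8×4 + 11×5 = 171
Liam: 8×2 + 19×2 + 8×5 + 11×1 = 105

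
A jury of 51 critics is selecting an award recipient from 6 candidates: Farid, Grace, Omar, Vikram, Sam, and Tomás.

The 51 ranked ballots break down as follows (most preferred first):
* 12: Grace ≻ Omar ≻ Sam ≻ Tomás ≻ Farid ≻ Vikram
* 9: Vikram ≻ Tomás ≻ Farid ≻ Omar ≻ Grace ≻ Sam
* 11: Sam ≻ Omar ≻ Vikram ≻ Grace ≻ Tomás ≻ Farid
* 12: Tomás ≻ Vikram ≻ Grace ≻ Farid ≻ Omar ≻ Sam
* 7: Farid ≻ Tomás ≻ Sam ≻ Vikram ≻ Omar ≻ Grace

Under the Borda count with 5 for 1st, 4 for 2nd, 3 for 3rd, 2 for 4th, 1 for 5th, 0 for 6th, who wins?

Farid: 12×1 + 9×3 + 11×0 + 12×2 + 7×5 = 98
Grace: 12×5 + 9×1 + 11×2 + 12×3 + 7×0 = 127
Omar: 12×4 + 9×2 + 11×4 + 12×1 + 7×1 = 129
Vikram: 12×0 + 9×5 + 11×3 + 12×4 + 7×2 = 140
Sam: 12×3 + 9×0 + 11×5 + 12×0 + 7×3 = 112
Tomás: 12×2 + 9×4 + 11×1 + 12×5 + 7×4 = 159

Tomás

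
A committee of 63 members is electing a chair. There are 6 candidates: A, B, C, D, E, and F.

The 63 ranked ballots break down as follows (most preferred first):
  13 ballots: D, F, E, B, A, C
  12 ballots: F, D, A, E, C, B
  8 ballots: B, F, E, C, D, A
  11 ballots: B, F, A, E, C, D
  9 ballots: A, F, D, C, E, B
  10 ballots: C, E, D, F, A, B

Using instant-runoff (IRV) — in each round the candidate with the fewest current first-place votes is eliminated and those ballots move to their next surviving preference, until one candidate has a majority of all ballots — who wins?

F

Round 1: A 9, B 19, C 10, D 13, E 0, F 12. E eliminated.
Round 2: A 9, B 19, C 10, D 13, F 12. A eliminated.
Round 3: B 19, C 10, D 13, F 21. C eliminated.
Round 4: B 19, D 23, F 21. B eliminated.
Round 5: D 23, F 40. F has a majority (≥32).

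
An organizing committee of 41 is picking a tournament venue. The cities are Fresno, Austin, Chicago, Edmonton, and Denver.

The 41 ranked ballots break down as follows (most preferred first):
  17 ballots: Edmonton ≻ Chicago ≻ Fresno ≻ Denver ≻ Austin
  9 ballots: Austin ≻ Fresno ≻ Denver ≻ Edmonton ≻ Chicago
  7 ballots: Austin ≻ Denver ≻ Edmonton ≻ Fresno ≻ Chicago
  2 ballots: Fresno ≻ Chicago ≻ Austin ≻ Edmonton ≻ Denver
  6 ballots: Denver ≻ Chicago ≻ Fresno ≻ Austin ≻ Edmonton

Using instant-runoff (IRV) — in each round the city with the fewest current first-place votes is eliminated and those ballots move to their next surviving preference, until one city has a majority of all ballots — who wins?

Austin

Round 1: Fresno 2, Austin 16, Chicago 0, Edmonton 17, Denver 6. Chicago eliminated.
Round 2: Fresno 2, Austin 16, Edmonton 17, Denver 6. Fresno eliminated.
Round 3: Austin 18, Edmonton 17, Denver 6. Denver eliminated.
Round 4: Austin 24, Edmonton 17. Austin has a majority (≥21).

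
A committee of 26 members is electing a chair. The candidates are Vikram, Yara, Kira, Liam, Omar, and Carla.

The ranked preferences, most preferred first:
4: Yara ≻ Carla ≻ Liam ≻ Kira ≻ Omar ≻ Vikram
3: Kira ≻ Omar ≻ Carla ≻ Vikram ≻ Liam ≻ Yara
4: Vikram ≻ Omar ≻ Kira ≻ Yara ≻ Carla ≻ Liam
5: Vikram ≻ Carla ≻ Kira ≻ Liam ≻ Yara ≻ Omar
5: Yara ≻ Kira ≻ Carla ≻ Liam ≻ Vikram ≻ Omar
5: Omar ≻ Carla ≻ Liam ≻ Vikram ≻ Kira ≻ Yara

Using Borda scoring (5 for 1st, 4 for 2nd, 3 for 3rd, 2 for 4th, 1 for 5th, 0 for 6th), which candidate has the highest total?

Vikram: 4×0 + 3×2 + 4×5 + 5×5 + 5×1 + 5×2 = 66
Yara: 4×5 + 3×0 + 4×2 + 5×1 + 5×5 + 5×0 = 58
Kira: 4×2 + 3×5 + 4×3 + 5×3 + 5×4 + 5×1 = 75
Liam: 4×3 + 3×1 + 4×0 + 5×2 + 5×2 + 5×3 = 50
Omar: 4×1 + 3×4 + 4×4 + 5×0 + 5×0 + 5×5 = 57
Carla: 4×4 + 3×3 + 4×1 + 5×4 + 5×3 + 5×4 = 84

Carla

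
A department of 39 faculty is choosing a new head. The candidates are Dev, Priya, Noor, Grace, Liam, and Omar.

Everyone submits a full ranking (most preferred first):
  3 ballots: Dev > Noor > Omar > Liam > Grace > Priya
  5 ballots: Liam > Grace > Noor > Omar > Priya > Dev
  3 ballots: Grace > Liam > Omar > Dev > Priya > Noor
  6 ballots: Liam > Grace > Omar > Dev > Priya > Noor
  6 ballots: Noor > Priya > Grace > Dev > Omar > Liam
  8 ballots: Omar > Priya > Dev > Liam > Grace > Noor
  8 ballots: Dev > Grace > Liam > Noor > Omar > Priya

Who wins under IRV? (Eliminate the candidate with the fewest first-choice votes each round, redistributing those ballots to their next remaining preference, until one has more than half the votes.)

Dev

Round 1: Dev 11, Priya 0, Noor 6, Grace 3, Liam 11, Omar 8. Priya eliminated.
Round 2: Dev 11, Noor 6, Grace 3, Liam 11, Omar 8. Grace eliminated.
Round 3: Dev 11, Noor 6, Liam 14, Omar 8. Noor eliminated.
Round 4: Dev 17, Liam 14, Omar 8. Omar eliminated.
Round 5: Dev 25, Liam 14. Dev has a majority (≥20).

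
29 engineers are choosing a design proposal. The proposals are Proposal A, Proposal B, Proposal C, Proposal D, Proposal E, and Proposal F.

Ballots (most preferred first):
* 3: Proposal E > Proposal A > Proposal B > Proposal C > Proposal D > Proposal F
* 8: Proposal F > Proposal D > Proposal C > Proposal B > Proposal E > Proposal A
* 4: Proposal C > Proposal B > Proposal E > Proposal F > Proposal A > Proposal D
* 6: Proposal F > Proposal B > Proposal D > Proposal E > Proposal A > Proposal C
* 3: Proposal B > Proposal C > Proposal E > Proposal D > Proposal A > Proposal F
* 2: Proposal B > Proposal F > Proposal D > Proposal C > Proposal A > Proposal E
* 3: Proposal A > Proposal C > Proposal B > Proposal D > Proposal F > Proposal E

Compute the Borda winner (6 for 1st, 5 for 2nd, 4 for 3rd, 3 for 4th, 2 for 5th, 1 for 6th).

Proposal A: 3×5 + 8×1 + 4×2 + 6×2 + 3×2 + 2×2 + 3×6 = 71
Proposal B: 3×4 + 8×3 + 4×5 + 6×5 + 3×6 + 2×6 + 3×4 = 128
Proposal C: 3×3 + 8×4 + 4×6 + 6×1 + 3×5 + 2×3 + 3×5 = 107
Proposal D: 3×2 + 8×5 + 4×1 + 6×4 + 3×3 + 2×4 + 3×3 = 100
Proposal E: 3×6 + 8×2 + 4×4 + 6×3 + 3×4 + 2×1 + 3×1 = 85
Proposal F: 3×1 + 8×6 + 4×3 + 6×6 + 3×1 + 2×5 + 3×2 = 118

Proposal B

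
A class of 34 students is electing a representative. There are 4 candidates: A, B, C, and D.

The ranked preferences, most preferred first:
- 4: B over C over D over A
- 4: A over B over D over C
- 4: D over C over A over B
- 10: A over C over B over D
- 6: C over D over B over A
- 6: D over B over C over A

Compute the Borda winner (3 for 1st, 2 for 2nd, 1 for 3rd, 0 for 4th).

C

A: 4×0 + 4×3 + 4×1 + 10×3 + 6×0 + 6×0 = 46
B: 4×3 + 4×2 + 4×0 + 10×1 + 6×1 + 6×2 = 48
C: 4×2 + 4×0 + 4×2 + 10×2 + 6×3 + 6×1 = 60
D: 4×1 + 4×1 + 4×3 + 10×0 + 6×2 + 6×3 = 50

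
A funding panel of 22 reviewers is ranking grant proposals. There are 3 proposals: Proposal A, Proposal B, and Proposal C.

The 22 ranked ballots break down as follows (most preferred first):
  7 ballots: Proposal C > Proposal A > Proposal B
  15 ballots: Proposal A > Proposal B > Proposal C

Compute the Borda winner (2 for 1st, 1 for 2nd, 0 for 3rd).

Proposal A

Proposal A: 7×1 + 15×2 = 37
Proposal B: 7×0 + 15×1 = 15
Proposal C: 7×2 + 15×0 = 14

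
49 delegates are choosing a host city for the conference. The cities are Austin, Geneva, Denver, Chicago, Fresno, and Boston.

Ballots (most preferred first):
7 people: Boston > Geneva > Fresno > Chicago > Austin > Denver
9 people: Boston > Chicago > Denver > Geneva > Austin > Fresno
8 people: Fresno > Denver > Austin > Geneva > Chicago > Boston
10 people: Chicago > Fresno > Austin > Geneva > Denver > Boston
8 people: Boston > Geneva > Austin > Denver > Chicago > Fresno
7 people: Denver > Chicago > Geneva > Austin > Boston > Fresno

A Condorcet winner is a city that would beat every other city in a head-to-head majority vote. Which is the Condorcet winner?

Chicago vs Austin: 33–16
Chicago vs Geneva: 26–23
Chicago vs Denver: 26–23
Chicago vs Fresno: 34–15
Chicago vs Boston: 25–24
Chicago beats every other city.

Chicago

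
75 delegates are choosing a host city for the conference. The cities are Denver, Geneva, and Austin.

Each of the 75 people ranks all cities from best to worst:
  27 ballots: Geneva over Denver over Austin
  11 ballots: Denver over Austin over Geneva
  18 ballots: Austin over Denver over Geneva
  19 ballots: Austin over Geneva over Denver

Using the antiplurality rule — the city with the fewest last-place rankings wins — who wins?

Last-place votes: Denver 19, Geneva 29, Austin 27.

Denver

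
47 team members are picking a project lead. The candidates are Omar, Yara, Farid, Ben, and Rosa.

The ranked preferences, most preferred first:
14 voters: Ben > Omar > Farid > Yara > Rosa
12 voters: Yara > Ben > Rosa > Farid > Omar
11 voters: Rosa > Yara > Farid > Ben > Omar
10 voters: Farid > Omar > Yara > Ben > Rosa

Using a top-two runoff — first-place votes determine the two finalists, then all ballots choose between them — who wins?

Round 1 first-place votes: Omar 0, Yara 12, Farid 10, Ben 14, Rosa 11. Ben and Yara advance.
Runoff: Ben is ranked above Yara on 14 ballots, Yara above Ben on 33.

Yara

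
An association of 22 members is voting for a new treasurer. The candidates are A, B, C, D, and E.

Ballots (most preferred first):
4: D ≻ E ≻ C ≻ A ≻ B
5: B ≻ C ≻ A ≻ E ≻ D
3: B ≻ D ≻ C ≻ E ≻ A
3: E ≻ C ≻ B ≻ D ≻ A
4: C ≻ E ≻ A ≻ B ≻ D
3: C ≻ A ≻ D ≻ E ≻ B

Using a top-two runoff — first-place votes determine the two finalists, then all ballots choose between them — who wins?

Round 1 first-place votes: A 0, B 8, C 7, D 4, E 3. B and C advance.
Runoff: B is ranked above C on 8 ballots, C above B on 14.

C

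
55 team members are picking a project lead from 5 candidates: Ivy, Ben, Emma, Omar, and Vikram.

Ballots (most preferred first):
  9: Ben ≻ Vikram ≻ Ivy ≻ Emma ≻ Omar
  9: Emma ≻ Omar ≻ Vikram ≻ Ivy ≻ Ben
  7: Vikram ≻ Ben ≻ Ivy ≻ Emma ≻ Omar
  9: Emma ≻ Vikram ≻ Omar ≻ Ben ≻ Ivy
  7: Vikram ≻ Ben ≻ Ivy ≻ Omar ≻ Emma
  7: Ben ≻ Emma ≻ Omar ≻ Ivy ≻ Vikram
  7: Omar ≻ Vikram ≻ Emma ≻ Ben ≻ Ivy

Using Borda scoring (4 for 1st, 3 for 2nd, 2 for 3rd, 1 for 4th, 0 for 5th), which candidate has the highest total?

Ivy: 9×2 + 9×1 + 7×2 + 9×0 + 7×2 + 7×1 + 7×0 = 62
Ben: 9×4 + 9×0 + 7×3 + 9×1 + 7×3 + 7×4 + 7×1 = 122
Emma: 9×1 + 9×4 + 7×1 + 9×4 + 7×0 + 7×3 + 7×2 = 123
Omar: 9×0 + 9×3 + 7×0 + 9×2 + 7×1 + 7×2 + 7×4 = 94
Vikram: 9×3 + 9×2 + 7×4 + 9×3 + 7×4 + 7×0 + 7×3 = 149

Vikram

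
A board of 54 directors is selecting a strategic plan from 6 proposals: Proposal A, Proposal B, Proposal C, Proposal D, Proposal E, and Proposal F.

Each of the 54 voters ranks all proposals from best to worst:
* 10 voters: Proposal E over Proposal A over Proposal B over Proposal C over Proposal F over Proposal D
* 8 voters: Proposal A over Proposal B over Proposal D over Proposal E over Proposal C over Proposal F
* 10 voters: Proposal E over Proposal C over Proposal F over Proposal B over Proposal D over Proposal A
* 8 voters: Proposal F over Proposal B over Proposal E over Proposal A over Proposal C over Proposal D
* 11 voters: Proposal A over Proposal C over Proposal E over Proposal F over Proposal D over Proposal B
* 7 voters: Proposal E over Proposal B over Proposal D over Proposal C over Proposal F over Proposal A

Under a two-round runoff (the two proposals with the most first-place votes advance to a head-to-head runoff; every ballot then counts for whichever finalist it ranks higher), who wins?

Round 1 first-place votes: Proposal A 19, Proposal B 0, Proposal C 0, Proposal D 0, Proposal E 27, Proposal F 8. Proposal E and Proposal A advance.
Runoff: Proposal E is ranked above Proposal A on 35 ballots, Proposal A above Proposal E on 19.

Proposal E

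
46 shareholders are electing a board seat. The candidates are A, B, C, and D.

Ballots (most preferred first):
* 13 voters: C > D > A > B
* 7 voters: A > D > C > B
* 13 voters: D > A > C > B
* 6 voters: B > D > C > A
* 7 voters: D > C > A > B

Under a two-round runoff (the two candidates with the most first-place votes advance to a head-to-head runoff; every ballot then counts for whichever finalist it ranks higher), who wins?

Round 1 first-place votes: A 7, B 6, C 13, D 20. D and C advance.
Runoff: D is ranked above C on 33 ballots, C above D on 13.

D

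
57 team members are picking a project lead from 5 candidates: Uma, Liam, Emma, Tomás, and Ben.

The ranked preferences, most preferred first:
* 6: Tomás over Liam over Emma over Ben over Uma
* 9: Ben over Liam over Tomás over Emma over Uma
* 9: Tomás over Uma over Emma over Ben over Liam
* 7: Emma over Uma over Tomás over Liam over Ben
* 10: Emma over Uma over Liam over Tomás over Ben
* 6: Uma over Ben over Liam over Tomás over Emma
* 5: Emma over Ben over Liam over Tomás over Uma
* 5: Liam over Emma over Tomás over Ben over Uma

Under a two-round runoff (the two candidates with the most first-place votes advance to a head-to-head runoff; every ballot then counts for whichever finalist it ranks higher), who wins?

Tomás

Round 1 first-place votes: Uma 6, Liam 5, Emma 22, Tomás 15, Ben 9. Emma and Tomás advance.
Runoff: Emma is ranked above Tomás on 27 ballots, Tomás above Emma on 30.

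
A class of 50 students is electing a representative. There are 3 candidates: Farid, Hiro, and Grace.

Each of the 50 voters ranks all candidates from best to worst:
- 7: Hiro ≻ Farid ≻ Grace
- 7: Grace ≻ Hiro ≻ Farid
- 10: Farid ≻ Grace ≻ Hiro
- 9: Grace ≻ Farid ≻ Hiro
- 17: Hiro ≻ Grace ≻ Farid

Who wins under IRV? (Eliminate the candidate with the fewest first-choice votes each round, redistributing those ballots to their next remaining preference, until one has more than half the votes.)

Round 1: Farid 10, Hiro 24, Grace 16. Farid eliminated.
Round 2: Hiro 24, Grace 26. Grace has a majority (≥26).

Grace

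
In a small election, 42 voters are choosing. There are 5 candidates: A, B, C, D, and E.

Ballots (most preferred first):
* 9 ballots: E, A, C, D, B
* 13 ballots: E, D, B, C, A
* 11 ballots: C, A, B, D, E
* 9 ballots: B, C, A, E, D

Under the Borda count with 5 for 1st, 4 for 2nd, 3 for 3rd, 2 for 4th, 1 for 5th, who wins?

A: 9×4 + 13×1 + 11×4 + 9×3 = 120
B: 9×1 + 13×3 + 11×3 + 9×5 = 126
C: 9×3 + 13×2 + 11×5 + 9×4 = 144
D: 9×2 + 13×4 + 11×2 + 9×1 = 101
E: 9×5 + 13×5 + 11×1 + 9×2 = 139

C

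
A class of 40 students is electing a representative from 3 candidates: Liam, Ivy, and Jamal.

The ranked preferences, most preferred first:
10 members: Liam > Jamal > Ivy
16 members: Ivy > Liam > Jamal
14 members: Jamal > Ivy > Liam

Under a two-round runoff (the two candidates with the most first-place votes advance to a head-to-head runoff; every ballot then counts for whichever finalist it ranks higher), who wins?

Jamal

Round 1 first-place votes: Liam 10, Ivy 16, Jamal 14. Ivy and Jamal advance.
Runoff: Ivy is ranked above Jamal on 16 ballots, Jamal above Ivy on 24.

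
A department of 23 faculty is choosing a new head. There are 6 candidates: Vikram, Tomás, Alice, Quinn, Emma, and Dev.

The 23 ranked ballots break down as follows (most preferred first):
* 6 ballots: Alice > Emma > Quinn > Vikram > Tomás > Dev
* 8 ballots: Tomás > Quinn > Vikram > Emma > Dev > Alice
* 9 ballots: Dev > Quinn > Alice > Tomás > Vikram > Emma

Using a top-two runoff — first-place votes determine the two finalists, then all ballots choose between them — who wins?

Round 1 first-place votes: Vikram 0, Tomás 8, Alice 6, Quinn 0, Emma 0, Dev 9. Dev and Tomás advance.
Runoff: Dev is ranked above Tomás on 9 ballots, Tomás above Dev on 14.

Tomás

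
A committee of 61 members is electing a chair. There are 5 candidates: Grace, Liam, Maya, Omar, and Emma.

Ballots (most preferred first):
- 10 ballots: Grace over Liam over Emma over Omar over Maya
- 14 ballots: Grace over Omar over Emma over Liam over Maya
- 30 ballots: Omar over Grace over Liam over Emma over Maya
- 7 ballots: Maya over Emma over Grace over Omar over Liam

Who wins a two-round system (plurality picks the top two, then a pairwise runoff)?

Round 1 first-place votes: Grace 24, Liam 0, Maya 7, Omar 30, Emma 0. Omar and Grace advance.
Runoff: Omar is ranked above Grace on 30 ballots, Grace above Omar on 31.

Grace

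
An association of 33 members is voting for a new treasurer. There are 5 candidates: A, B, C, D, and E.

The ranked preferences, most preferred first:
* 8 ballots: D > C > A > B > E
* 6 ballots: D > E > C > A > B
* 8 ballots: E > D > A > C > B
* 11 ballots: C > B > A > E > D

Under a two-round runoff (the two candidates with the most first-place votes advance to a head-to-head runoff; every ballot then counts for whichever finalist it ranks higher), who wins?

D

Round 1 first-place votes: A 0, B 0, C 11, D 14, E 8. D and C advance.
Runoff: D is ranked above C on 22 ballots, C above D on 11.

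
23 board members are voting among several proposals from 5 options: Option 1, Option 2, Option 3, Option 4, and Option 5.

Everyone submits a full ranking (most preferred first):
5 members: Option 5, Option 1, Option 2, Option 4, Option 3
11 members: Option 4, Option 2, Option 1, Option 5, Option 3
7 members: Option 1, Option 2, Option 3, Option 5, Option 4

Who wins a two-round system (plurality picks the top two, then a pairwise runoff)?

Round 1 first-place votes: Option 1 7, Option 2 0, Option 3 0, Option 4 11, Option 5 5. Option 4 and Option 1 advance.
Runoff: Option 4 is ranked above Option 1 on 11 ballots, Option 1 above Option 4 on 12.

Option 1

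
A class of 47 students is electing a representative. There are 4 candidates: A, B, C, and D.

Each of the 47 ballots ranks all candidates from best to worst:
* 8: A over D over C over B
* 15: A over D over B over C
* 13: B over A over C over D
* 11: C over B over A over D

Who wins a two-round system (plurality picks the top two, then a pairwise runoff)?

Round 1 first-place votes: A 23, B 13, C 11, D 0. A and B advance.
Runoff: A is ranked above B on 23 ballots, B above A on 24.

B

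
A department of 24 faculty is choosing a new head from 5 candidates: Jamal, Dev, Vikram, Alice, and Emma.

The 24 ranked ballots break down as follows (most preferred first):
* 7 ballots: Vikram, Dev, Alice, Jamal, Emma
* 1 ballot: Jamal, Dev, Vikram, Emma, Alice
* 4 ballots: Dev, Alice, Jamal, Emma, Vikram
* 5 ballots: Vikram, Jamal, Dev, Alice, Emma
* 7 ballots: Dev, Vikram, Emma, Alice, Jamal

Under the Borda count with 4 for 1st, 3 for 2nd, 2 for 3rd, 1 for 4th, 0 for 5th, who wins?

Jamal: 7×1 + 1×4 + 4×2 + 5×3 + 7×0 = 34
Dev: 7×3 + 1×3 + 4×4 + 5×2 + 7×4 = 78
Vikram: 7×4 + 1×2 + 4×0 + 5×4 + 7×3 = 71
Alice: 7×2 + 1×0 + 4×3 + 5×1 + 7×1 = 38
Emma: 7×0 + 1×1 + 4×1 + 5×0 + 7×2 = 19

Dev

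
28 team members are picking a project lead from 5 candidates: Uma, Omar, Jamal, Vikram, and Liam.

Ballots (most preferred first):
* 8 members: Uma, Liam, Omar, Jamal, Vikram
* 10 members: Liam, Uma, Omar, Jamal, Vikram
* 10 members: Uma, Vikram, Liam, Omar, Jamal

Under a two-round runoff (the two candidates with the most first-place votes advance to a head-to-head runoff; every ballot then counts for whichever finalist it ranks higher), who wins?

Round 1 first-place votes: Uma 18, Omar 0, Jamal 0, Vikram 0, Liam 10. Uma and Liam advance.
Runoff: Uma is ranked above Liam on 18 ballots, Liam above Uma on 10.

Uma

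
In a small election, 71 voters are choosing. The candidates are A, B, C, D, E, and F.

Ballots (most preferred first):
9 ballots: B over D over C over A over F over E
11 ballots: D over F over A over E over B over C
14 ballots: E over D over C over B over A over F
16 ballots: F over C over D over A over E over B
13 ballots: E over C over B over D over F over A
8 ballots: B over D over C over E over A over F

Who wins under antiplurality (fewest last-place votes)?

Last-place votes: A 13, B 16, C 11, D 0, E 9, F 22.

D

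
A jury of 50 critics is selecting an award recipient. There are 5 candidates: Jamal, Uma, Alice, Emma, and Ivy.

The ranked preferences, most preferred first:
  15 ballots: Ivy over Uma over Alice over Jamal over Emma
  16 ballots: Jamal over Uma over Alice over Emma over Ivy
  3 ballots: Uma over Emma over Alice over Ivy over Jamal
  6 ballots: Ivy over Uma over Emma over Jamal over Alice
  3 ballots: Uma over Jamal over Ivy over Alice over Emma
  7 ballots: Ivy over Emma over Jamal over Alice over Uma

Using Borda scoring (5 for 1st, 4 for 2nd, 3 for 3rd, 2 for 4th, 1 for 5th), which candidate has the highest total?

Uma

Jamal: 15×2 + 16×5 + 3×1 + 6×2 + 3×4 + 7×3 = 158
Uma: 15×4 + 16×4 + 3×5 + 6×4 + 3×5 + 7×1 = 185
Alice: 15×3 + 16×3 + 3×3 + 6×1 + 3×2 + 7×2 = 128
Emma: 15×1 + 16×2 + 3×4 + 6×3 + 3×1 + 7×4 = 108
Ivy: 15×5 + 16×1 + 3×2 + 6×5 + 3×3 + 7×5 = 171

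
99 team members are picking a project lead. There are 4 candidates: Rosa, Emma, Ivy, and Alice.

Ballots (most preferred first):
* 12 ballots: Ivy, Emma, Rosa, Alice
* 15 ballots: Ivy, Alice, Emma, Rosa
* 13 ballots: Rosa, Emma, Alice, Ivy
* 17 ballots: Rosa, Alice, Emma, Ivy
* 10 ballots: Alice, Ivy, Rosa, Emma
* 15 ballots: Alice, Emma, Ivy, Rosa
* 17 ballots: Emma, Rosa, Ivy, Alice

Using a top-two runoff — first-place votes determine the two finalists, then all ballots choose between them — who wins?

Round 1 first-place votes: Rosa 30, Emma 17, Ivy 27, Alice 25. Rosa and Ivy advance.
Runoff: Rosa is ranked above Ivy on 47 ballots, Ivy above Rosa on 52.

Ivy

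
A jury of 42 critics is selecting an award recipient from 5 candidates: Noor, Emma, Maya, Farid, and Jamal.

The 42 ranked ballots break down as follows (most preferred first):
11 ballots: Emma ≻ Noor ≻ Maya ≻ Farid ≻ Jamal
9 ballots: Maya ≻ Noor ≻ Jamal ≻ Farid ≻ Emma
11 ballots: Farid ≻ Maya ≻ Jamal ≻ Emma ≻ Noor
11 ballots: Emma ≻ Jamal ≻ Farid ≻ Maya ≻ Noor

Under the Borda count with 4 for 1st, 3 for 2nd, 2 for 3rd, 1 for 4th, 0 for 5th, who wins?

Noor: 11×3 + 9×3 + 11×0 + 11×0 = 60
Emma: 11×4 + 9×0 + 11×1 + 11×4 = 99
Maya: 11×2 + 9×4 + 11×3 + 11×1 = 102
Farid: 11×1 + 9×1 + 11×4 + 11×2 = 86
Jamal: 11×0 + 9×2 + 11×2 + 11×3 = 73

Maya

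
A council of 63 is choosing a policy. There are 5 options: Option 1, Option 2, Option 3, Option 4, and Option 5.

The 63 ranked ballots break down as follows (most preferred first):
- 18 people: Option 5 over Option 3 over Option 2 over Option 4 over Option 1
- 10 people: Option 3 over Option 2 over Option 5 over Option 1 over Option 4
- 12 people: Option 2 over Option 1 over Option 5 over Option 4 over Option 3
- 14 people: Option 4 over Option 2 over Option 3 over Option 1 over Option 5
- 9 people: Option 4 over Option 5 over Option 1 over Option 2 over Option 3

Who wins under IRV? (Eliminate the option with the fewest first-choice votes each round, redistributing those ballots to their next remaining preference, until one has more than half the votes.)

Round 1: Option 1 0, Option 2 12, Option 3 10, Option 4 23, Option 5 18. Option 1 eliminated.
Round 2: Option 2 12, Option 3 10, Option 4 23, Option 5 18. Option 3 eliminated.
Round 3: Option 2 22, Option 4 23, Option 5 18. Option 5 eliminated.
Round 4: Option 2 40, Option 4 23. Option 2 has a majority (≥32).

Option 2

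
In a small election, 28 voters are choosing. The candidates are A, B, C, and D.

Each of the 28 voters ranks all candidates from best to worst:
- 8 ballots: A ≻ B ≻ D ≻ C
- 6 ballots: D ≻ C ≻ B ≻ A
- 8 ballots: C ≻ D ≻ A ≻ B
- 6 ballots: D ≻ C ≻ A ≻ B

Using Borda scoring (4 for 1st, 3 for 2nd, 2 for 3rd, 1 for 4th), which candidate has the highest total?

D

A: 8×4 + 6×1 + 8×2 + 6×2 = 66
B: 8×3 + 6×2 + 8×1 + 6×1 = 50
C: 8×1 + 6×3 + 8×4 + 6×3 = 76
D: 8×2 + 6×4 + 8×3 + 6×4 = 88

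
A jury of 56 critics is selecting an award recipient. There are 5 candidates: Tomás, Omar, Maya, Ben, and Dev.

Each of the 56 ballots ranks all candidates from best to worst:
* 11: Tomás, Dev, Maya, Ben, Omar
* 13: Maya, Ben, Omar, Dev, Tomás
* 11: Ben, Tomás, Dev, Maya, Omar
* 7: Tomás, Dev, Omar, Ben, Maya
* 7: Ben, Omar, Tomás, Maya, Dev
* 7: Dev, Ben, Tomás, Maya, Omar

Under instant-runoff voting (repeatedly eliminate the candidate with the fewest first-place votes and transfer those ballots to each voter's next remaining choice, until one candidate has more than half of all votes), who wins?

Round 1: Tomás 18, Omar 0, Maya 13, Ben 18, Dev 7. Omar eliminated.
Round 2: Tomás 18, Maya 13, Ben 18, Dev 7. Dev eliminated.
Round 3: Tomás 18, Maya 13, Ben 25. Maya eliminated.
Round 4: Tomás 18, Ben 38. Ben has a majority (≥29).

Ben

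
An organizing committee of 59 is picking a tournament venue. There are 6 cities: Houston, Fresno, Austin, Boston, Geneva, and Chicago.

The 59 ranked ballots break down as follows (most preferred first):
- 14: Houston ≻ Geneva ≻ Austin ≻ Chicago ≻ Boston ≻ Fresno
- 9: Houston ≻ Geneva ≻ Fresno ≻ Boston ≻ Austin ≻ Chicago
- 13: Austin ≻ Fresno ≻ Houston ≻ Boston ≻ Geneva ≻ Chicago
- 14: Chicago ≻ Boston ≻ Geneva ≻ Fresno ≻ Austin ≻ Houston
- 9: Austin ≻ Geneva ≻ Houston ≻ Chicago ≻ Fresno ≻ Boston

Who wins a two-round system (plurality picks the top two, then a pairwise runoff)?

Austin

Round 1 first-place votes: Houston 23, Fresno 0, Austin 22, Boston 0, Geneva 0, Chicago 14. Houston and Austin advance.
Runoff: Houston is ranked above Austin on 23 ballots, Austin above Houston on 36.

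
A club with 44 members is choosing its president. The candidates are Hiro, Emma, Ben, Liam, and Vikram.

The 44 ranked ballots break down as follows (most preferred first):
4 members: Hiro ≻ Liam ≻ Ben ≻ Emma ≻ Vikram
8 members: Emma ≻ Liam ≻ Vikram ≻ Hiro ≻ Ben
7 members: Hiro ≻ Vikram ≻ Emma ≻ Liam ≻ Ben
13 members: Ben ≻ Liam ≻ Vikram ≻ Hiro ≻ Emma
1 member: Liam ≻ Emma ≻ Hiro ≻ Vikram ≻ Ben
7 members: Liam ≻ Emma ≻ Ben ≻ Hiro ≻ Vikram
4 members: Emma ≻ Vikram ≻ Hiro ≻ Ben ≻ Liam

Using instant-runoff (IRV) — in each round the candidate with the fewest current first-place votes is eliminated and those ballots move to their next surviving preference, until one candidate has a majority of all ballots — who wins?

Round 1: Hiro 11, Emma 12, Ben 13, Liam 8, Vikram 0. Vikram eliminated.
Round 2: Hiro 11, Emma 12, Ben 13, Liam 8. Liam eliminated.
Round 3: Hiro 11, Emma 20, Ben 13. Hiro eliminated.
Round 4: Emma 27, Ben 17. Emma has a majority (≥23).

Emma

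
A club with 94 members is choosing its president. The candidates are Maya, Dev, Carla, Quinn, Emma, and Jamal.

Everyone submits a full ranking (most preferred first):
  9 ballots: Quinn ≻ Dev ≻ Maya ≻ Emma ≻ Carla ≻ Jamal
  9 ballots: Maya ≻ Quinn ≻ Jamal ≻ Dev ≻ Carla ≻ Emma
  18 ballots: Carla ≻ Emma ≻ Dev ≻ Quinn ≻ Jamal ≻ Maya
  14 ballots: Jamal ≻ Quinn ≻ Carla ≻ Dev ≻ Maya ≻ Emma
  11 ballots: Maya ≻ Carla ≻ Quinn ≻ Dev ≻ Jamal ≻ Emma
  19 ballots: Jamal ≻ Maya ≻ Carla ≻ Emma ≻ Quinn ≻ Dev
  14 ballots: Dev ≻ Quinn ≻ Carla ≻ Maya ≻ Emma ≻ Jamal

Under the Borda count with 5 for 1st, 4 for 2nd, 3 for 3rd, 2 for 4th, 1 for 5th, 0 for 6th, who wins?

Carla

Maya: 9×3 + 9×5 + 18×0 + 14×1 + 11×5 + 19×4 + 14×2 = 245
Dev: 9×4 + 9×2 + 18×3 + 14×2 + 11×2 + 19×0 + 14×5 = 228
Carla: 9×1 + 9×1 + 18×5 + 14×3 + 11×4 + 19×3 + 14×3 = 293
Quinn: 9×5 + 9×4 + 18×2 + 14×4 + 11×3 + 19×1 + 14×4 = 281
Emma: 9×2 + 9×0 + 18×4 + 14×0 + 11×0 + 19×2 + 14×1 = 142
Jamal: 9×0 + 9×3 + 18×1 + 14×5 + 11×1 + 19×5 + 14×0 = 221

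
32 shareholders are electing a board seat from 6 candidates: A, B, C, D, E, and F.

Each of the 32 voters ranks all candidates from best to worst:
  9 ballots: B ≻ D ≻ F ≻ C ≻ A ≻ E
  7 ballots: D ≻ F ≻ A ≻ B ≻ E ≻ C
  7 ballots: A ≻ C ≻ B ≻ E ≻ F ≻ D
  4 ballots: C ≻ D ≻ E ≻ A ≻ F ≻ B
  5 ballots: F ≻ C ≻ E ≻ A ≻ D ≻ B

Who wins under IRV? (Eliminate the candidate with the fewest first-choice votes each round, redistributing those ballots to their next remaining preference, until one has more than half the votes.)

D

Round 1: A 7, B 9, C 4, D 7, E 0, F 5. E eliminated.
Round 2: A 7, B 9, C 4, D 7, F 5. C eliminated.
Round 3: A 7, B 9, D 11, F 5. F eliminated.
Round 4: A 12, B 9, D 11. B eliminated.
Round 5: A 12, D 20. D has a majority (≥17).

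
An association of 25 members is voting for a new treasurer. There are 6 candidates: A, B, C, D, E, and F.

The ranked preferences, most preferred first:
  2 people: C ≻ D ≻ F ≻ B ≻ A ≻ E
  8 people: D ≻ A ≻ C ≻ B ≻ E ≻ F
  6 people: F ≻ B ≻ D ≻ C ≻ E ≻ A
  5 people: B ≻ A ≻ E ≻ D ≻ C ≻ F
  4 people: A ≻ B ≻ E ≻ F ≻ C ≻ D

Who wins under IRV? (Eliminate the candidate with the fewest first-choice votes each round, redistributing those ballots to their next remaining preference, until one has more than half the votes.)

Round 1: A 4, B 5, C 2, D 8, E 0, F 6. E eliminated.
Round 2: A 4, B 5, C 2, D 8, F 6. C eliminated.
Round 3: A 4, B 5, D 10, F 6. A eliminated.
Round 4: B 9, D 10, F 6. F eliminated.
Round 5: B 15, D 10. B has a majority (≥13).

B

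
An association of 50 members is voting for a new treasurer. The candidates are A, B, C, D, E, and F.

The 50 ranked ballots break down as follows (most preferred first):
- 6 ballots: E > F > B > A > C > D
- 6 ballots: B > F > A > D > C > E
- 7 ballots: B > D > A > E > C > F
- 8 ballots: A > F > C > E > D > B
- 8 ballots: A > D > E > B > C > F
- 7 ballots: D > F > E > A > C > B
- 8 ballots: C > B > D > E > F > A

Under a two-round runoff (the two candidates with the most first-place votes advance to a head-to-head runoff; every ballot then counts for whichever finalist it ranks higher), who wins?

Round 1 first-place votes: A 16, B 13, C 8, D 7, E 6, F 0. A and B advance.
Runoff: A is ranked above B on 23 ballots, B above A on 27.

B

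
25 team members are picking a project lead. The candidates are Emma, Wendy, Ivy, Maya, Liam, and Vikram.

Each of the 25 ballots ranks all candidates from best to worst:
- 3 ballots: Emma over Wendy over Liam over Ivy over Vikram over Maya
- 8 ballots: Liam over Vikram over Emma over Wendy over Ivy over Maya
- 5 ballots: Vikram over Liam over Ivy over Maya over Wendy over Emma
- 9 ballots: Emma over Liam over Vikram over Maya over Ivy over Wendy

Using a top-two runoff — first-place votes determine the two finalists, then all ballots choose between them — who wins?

Round 1 first-place votes: Emma 12, Wendy 0, Ivy 0, Maya 0, Liam 8, Vikram 5. Emma and Liam advance.
Runoff: Emma is ranked above Liam on 12 ballots, Liam above Emma on 13.

Liam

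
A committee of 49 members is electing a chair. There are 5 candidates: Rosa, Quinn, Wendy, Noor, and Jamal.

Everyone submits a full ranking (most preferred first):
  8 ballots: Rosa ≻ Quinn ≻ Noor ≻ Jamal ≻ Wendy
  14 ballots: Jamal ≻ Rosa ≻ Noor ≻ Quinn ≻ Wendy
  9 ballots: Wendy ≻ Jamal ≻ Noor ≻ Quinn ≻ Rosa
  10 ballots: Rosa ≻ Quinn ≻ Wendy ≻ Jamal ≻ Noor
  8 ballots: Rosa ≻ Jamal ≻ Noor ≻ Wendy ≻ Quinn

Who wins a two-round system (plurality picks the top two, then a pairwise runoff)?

Rosa

Round 1 first-place votes: Rosa 26, Quinn 0, Wendy 9, Noor 0, Jamal 14. Rosa and Jamal advance.
Runoff: Rosa is ranked above Jamal on 26 ballots, Jamal above Rosa on 23.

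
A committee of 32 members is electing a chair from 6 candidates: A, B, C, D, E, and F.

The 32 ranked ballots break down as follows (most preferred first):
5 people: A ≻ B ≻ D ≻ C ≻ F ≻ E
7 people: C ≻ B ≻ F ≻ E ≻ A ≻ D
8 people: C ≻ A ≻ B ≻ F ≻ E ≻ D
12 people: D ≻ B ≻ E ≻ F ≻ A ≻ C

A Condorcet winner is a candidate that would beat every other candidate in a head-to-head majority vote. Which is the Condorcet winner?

B

B vs A: 19–13
B vs C: 17–15
B vs D: 20–12
B vs E: 32–0
B vs F: 32–0
B beats every other candidate.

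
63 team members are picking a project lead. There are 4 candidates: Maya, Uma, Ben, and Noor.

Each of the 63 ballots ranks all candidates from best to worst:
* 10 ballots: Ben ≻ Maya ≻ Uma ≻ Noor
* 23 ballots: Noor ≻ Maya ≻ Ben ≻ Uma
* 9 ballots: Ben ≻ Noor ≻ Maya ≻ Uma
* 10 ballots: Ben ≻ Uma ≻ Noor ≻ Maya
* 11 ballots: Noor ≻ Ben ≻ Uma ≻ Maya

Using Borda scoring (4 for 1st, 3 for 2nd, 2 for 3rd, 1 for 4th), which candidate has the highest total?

Maya: 10×3 + 23×3 + 9×2 + 10×1 + 11×1 = 138
Uma: 10×2 + 23×1 + 9×1 + 10×3 + 11×2 = 104
Ben: 10×4 + 23×2 + 9×4 + 10×4 + 11×3 = 195
Noor: 10×1 + 23×4 + 9×3 + 10×2 + 11×4 = 193

Ben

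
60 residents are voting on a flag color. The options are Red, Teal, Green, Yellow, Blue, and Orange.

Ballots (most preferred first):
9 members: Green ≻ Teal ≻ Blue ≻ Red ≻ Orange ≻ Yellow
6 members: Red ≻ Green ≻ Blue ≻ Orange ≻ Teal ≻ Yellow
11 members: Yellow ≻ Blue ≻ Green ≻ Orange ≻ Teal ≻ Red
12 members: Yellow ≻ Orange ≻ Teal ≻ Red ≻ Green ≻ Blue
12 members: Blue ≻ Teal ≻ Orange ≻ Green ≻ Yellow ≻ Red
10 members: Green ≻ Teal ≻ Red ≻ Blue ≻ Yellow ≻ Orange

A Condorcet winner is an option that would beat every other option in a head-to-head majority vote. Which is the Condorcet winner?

Green vs Red: 42–18
Green vs Teal: 36–24
Green vs Yellow: 37–23
Green vs Blue: 37–23
Green vs Orange: 36–24
Green beats every other option.

Green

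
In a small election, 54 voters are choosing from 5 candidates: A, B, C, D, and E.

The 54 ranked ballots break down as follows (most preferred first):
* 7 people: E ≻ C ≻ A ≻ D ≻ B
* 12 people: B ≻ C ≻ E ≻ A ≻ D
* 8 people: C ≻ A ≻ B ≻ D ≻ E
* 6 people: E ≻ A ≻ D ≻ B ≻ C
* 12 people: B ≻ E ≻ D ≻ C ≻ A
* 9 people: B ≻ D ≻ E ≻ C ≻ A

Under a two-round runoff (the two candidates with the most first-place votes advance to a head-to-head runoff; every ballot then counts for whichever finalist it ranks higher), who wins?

B

Round 1 first-place votes: A 0, B 33, C 8, D 0, E 13. B and E advance.
Runoff: B is ranked above E on 41 ballots, E above B on 13.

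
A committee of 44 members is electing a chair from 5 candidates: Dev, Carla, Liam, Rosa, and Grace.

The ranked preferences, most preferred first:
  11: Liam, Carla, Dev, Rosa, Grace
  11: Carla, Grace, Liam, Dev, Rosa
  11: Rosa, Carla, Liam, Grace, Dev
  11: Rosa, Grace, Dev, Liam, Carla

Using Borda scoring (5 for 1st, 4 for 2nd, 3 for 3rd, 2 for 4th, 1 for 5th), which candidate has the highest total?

Carla

Dev: 11×3 + 11×2 + 11×1 + 11×3 = 99
Carla: 11×4 + 11×5 + 11×4 + 11×1 = 154
Liam: 11×5 + 11×3 + 11×3 + 11×2 = 143
Rosa: 11×2 + 11×1 + 11×5 + 11×5 = 143
Grace: 11×1 + 11×4 + 11×2 + 11×4 = 121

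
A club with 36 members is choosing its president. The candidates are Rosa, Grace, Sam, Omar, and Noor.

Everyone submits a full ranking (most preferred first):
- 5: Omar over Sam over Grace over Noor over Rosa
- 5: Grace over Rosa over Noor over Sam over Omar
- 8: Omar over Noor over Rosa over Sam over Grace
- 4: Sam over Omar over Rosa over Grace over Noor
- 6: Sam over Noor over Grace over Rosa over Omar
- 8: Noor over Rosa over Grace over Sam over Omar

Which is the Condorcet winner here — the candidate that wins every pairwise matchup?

Noor vs Rosa: 27–9
Noor vs Grace: 22–14
Noor vs Sam: 21–15
Noor vs Omar: 19–17
Noor beats every other candidate.

Noor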